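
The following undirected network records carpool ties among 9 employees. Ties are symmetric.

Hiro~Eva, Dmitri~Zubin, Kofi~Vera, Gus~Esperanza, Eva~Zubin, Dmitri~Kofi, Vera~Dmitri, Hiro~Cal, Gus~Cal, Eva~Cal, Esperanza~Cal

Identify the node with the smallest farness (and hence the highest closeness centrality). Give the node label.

Farness (sum of distances to all others) for each node — Cal:17, Dmitri:19, Esperanza:23, Eva:15, Gus:23, Hiro:19, Kofi:25, Vera:25, Zubin:16.
The smallest farness is 15, for Eva, so Eva has the highest closeness.

Eva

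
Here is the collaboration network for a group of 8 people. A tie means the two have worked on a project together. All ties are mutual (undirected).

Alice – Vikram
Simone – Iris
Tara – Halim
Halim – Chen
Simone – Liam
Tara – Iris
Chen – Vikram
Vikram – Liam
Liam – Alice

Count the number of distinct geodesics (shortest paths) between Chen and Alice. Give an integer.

The shortest distance is 2, and the only length-2 path is Chen–Vikram–Alice. So there is exactly 1 shortest path.

1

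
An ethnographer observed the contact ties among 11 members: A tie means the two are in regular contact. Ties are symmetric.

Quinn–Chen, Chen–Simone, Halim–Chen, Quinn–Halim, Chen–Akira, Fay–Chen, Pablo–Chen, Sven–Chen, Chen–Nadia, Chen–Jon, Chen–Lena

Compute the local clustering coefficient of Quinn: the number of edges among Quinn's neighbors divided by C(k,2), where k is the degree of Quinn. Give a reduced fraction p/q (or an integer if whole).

1

Quinn's neighbors: Chen and Halim (k = 2).
Possible neighbor pairs: C(2,2) = 1. Edges among them: Chen–Halim → e = 1.
Clustering(Quinn) = 1/1.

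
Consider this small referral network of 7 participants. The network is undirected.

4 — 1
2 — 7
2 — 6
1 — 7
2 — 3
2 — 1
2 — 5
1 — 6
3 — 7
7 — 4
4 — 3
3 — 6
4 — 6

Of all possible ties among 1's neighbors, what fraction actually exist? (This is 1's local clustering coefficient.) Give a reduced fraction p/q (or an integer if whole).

2/3

1's neighbors: 2, 4, 6, and 7 (k = 4).
Possible neighbor pairs: C(4,2) = 6. Edges among them: 2–6, 2–7, 4–6, 4–7 → e = 4.
Clustering(1) = 4/6 = 2/3.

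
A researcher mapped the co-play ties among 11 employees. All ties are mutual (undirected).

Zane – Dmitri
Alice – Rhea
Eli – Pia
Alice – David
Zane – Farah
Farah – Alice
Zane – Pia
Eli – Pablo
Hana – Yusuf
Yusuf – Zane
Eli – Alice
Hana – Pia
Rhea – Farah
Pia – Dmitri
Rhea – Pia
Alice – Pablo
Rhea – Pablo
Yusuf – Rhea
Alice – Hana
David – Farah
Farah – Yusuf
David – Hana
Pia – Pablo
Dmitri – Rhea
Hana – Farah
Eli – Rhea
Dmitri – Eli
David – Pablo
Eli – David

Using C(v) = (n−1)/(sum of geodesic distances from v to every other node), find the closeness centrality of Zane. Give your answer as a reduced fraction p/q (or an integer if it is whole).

5/8

Distances from Zane: Alice:2, David:2, Dmitri:1, Eli:2, Farah:1, Hana:2, Pablo:2, Pia:1, Rhea:2, Yusuf:1. Sum = 16.
n = 11, so closeness = 10/16 = 5/8.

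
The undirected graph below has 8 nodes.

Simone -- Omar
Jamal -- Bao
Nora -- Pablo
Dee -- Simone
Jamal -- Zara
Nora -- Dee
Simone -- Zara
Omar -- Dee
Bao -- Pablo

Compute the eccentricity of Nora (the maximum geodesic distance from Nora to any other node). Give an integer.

Distances from Nora: Bao:2, Dee:1, Jamal:3, Omar:2, Pablo:1, Simone:2, Zara:3.
The largest is 3 (to Jamal and Zara), so the eccentricity of Nora is 3.

3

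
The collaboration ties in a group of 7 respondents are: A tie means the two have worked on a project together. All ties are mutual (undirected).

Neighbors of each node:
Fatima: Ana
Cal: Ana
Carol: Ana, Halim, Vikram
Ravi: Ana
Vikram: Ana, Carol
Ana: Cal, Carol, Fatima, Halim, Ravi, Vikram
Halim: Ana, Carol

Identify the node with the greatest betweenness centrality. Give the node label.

Unnormalized betweenness of each node: Ana:25/2, Cal:0, Carol:1/2, Fatima:0, Halim:0, Ravi:0, Vikram:0.
Ana has the largest value, 25/2, making it the main broker — the node through which the most shortest paths run.

Ana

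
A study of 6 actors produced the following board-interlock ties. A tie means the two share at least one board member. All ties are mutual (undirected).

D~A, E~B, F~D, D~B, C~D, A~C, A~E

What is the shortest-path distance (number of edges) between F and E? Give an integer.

One shortest route is F – D – A – E, which uses 3 edges, and at distance 2 from F we only reach {A, B, C}, which does not include E. So d(F,E) = 3.

3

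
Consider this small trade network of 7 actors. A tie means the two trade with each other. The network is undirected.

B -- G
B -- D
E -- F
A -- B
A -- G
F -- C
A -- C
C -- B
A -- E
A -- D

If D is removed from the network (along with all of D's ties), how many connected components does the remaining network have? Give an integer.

D's neighbors (A and B) remain reachable from one another through other ties, so the rest of the network stays in one piece.

1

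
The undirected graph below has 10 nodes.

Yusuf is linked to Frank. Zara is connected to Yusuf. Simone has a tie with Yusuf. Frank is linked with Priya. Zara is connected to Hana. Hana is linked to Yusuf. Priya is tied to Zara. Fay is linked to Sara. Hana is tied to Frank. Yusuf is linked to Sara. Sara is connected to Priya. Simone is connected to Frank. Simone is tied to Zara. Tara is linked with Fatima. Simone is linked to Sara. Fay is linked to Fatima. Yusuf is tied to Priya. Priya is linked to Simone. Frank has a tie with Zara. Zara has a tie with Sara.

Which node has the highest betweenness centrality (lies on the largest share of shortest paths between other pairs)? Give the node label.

Unnormalized betweenness of each node: Fatima:8, Fay:14, Frank:2/3, Hana:0, Priya:1, Sara:18, Simone:1, Tara:0, Yusuf:11/3, Zara:11/3.
Sara has the largest value, 18, making it the main broker — the node through which the most shortest paths run.

Sara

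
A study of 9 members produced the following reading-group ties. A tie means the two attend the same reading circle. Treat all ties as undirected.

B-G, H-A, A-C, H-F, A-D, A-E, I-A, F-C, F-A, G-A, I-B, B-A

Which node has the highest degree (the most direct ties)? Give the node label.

Degrees — A:8, B:3, C:2, D:1, E:1, F:3, G:2, H:2, I:2.
The maximum is 8, attained only by A.

A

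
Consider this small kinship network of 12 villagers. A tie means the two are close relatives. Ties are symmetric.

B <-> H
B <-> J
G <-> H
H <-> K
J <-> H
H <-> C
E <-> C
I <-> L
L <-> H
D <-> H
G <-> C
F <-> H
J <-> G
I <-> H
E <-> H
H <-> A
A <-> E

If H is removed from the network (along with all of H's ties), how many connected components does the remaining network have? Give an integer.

Without H, the remaining ties split the others into: {I, L}; {F}; {A, B, C, E, G, J}; {K}; {D}.
That's 5 separate components.

5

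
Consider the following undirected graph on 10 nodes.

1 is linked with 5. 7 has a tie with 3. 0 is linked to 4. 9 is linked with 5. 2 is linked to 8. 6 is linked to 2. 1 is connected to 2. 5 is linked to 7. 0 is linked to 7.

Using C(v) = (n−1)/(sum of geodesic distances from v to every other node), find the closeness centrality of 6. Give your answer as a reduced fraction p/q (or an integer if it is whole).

Distances from 6: 0:5, 1:2, 2:1, 3:5, 4:6, 5:3, 7:4, 8:2, 9:4. Sum = 32.
n = 10, so closeness = 9/32.

9/32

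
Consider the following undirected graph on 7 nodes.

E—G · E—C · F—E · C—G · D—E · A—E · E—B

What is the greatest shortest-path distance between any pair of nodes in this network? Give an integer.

Eccentricity of each node (its greatest distance to any other): A:2, B:2, C:2, D:2, E:1, F:2, G:2.
The maximum eccentricity is 2, realized for instance by the pair D–B via D – E – B. So the diameter is 2.

2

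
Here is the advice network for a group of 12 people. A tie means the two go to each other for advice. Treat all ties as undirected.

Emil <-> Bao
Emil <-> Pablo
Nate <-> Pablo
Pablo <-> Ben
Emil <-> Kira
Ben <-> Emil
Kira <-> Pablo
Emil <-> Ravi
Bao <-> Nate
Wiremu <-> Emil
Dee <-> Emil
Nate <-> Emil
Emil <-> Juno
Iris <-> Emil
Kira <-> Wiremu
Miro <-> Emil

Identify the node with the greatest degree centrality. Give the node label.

Emil

Degrees — Bao:2, Ben:2, Dee:1, Emil:11, Iris:1, Juno:1, Kira:3, Miro:1, Nate:3, Pablo:4, Ravi:1, Wiremu:2.
The maximum is 11, attained only by Emil.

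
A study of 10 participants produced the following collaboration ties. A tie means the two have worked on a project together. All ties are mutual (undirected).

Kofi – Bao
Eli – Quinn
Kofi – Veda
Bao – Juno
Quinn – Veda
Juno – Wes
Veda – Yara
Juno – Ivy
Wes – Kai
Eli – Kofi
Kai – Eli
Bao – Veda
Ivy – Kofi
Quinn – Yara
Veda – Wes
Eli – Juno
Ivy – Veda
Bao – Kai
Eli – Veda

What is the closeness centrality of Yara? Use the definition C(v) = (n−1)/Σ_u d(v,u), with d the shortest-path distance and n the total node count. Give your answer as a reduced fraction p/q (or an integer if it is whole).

Distances from Yara: Bao:2, Eli:2, Ivy:2, Juno:3, Kai:3, Kofi:2, Quinn:1, Veda:1, Wes:2. Sum = 18.
n = 10, so closeness = 9/18 = 1/2.

1/2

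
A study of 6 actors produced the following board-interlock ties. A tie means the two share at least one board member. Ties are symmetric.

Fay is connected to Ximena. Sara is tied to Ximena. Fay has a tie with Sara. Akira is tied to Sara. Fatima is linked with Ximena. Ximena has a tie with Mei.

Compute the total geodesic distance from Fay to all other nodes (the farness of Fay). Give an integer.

8

Distances from Fay: Akira:2, Fatima:2, Mei:2, Sara:1, Ximena:1.
Sum = 2 + 2 + 2 + 1 + 1 = 8.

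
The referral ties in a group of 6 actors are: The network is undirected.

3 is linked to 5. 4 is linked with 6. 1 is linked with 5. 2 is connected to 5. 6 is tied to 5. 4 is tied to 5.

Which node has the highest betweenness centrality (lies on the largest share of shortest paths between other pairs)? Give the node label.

5

Unnormalized betweenness of each node: 1:0, 2:0, 3:0, 4:0, 5:9, 6:0.
5 has the largest value, 9, making it the main broker — the node through which the most shortest paths run.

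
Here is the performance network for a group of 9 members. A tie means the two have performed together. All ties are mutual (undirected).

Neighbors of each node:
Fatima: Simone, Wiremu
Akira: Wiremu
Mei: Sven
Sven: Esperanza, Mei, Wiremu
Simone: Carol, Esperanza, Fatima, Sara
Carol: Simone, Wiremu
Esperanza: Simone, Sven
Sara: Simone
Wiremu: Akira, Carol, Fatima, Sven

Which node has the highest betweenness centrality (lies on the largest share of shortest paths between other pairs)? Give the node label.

Unnormalized betweenness of each node: Akira:0, Carol:2, Esperanza:4, Fatima:2, Mei:0, Sara:0, Simone:19/2, Sven:9, Wiremu:23/2.
Wiremu has the largest value, 23/2, making it the main broker — the node through which the most shortest paths run.

Wiremu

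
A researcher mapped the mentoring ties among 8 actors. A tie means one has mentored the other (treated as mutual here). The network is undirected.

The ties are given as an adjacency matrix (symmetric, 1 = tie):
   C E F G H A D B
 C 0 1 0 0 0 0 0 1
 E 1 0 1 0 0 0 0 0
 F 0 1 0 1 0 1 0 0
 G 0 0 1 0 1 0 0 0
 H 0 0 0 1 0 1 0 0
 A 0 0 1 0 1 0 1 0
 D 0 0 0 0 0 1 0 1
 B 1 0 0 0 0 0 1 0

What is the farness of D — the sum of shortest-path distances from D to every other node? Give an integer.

Distances from D: A:1, B:1, C:2, E:3, F:2, G:3, H:2.
Sum = 1 + 1 + 2 + 3 + 2 + 3 + 2 = 14.

14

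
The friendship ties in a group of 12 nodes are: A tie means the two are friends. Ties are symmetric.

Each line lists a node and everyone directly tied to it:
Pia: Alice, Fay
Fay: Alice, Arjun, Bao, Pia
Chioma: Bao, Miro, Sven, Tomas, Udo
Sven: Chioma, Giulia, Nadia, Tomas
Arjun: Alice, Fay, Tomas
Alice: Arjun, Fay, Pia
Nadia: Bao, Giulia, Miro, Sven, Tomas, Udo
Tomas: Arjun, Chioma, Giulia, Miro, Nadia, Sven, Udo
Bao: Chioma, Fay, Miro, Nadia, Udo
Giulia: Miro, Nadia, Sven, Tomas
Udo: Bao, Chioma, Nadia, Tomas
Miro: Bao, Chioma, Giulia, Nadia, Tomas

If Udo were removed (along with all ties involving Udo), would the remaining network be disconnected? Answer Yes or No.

Even without Udo, every remaining node can still reach every other (the residual graph is connected), so Udo is not a cut vertex.

No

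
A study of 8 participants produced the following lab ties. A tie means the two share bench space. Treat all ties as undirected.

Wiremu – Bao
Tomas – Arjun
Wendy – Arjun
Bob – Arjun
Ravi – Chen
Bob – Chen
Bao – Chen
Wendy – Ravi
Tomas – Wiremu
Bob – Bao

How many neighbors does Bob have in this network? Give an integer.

3

Bob is directly tied to Arjun, Bao, and Chen. That is 3 neighbors, so the degree of Bob is 3.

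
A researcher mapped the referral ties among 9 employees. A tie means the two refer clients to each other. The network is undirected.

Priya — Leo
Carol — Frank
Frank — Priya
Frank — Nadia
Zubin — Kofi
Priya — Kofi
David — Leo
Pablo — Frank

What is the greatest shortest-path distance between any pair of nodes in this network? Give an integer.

Eccentricity of each node (its greatest distance to any other): Carol:4, David:4, Frank:3, Kofi:3, Leo:3, Nadia:4, Pablo:4, Priya:2, Zubin:4.
The maximum eccentricity is 4, realized for instance by the pair Pablo–David via Pablo – Frank – Priya – Leo – David. So the diameter is 4.

4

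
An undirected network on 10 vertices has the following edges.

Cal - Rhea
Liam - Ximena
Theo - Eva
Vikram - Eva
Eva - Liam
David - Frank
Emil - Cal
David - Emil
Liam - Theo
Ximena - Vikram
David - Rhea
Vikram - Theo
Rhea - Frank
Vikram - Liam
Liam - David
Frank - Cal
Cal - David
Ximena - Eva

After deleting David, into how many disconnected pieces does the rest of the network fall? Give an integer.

2

Without David, the remaining ties split the others into: {Eva, Liam, Theo, Vikram, Ximena}; {Cal, Emil, Frank, Rhea}.
That's 2 separate components.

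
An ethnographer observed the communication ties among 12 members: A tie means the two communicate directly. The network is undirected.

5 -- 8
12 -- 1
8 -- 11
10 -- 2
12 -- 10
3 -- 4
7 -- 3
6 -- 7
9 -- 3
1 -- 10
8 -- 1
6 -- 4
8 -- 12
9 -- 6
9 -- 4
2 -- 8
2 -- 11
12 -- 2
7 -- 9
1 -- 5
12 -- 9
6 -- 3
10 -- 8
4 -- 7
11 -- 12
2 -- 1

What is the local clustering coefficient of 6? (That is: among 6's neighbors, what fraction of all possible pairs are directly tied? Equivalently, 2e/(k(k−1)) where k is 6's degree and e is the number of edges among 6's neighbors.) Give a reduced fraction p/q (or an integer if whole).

6's neighbors: 3, 4, 7, and 9 (k = 4).
Possible neighbor pairs: C(4,2) = 6. Edges among them: 3–4, 3–7, 3–9, 4–7, 4–9, 7–9 → e = 6.
Clustering(6) = 6/6 = 1.

1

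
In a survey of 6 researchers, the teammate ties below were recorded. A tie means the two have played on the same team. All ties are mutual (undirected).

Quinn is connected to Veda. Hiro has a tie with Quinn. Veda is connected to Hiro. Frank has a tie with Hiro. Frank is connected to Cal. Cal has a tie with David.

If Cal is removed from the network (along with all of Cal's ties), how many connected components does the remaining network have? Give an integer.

Without Cal, the remaining ties split the others into: {David}; {Frank, Hiro, Quinn, Veda}.
That's 2 separate components.

2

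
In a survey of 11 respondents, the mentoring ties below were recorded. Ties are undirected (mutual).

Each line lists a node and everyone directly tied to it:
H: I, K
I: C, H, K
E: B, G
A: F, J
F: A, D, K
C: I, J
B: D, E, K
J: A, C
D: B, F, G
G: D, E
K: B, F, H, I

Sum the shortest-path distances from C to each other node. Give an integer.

Distances from C: A:2, B:3, D:4, E:4, F:3, G:5, H:2, I:1, J:1, K:2.
Sum = 2 + 3 + 4 + 4 + 3 + 5 + 2 + 1 + 1 + 2 = 27.

27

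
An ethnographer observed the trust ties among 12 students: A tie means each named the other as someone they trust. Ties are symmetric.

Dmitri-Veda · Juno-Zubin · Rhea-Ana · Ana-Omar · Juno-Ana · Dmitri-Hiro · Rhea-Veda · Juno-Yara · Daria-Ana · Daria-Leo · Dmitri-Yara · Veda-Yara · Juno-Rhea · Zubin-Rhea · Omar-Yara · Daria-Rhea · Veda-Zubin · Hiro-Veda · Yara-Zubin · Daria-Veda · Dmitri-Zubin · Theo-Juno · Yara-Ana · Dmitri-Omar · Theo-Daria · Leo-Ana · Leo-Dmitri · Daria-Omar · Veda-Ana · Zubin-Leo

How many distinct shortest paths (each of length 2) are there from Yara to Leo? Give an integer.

The shortest distance is 2. The length-2 paths are: Yara–Dmitri–Leo; Yara–Ana–Leo; Yara–Zubin–Leo.
That gives 3 distinct shortest paths.

3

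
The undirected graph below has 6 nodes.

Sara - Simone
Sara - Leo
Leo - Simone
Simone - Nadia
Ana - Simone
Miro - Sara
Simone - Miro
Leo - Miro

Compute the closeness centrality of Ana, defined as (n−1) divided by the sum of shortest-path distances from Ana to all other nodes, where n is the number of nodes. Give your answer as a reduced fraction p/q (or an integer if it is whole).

5/9

Distances from Ana: Leo:2, Miro:2, Nadia:2, Sara:2, Simone:1. Sum = 9.
n = 6, so closeness = 5/9.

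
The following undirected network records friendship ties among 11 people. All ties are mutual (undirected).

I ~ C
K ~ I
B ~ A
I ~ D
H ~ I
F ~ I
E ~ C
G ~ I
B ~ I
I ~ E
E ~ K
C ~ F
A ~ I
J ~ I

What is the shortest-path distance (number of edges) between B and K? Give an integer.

2

One shortest route is B – I – K, which uses 2 edges, and B and K are not directly tied, so nothing shorter exists. So d(B,K) = 2.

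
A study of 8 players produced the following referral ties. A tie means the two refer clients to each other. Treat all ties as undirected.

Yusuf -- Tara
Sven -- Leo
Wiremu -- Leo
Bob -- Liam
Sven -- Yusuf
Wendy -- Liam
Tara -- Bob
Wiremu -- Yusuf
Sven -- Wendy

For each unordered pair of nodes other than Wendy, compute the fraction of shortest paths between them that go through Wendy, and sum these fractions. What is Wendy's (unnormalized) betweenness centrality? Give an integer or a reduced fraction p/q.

4

Pairs whose geodesics pass through Wendy — Sven–Liam: 1; Sven–Bob: 1/2; Liam–Yusuf: 1/2; Liam–Wiremu: 2/3; Liam–Leo: 1; Bob–Leo: 1/3.
All other pairs contribute 0.
Summing the contributions gives betweenness(Wendy) = 4.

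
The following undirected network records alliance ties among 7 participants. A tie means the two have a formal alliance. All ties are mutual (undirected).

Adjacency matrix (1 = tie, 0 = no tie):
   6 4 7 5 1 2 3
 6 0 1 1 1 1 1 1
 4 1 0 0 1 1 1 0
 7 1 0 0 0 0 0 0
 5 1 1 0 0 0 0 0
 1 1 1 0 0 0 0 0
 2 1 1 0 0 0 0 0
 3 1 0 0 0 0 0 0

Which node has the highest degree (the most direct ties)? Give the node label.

6

Degrees — 1:2, 2:2, 3:1, 4:4, 5:2, 6:6, 7:1.
The maximum is 6, attained only by 6.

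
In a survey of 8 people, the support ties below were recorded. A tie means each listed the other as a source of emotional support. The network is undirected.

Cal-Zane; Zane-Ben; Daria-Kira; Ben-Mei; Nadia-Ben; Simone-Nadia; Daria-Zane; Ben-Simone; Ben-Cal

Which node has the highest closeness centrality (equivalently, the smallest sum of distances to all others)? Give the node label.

Ben

Farness (sum of distances to all others) for each node — Ben:10, Cal:13, Daria:15, Kira:21, Mei:16, Nadia:15, Simone:15, Zane:11.
The smallest farness is 10, for Ben, so Ben has the highest closeness.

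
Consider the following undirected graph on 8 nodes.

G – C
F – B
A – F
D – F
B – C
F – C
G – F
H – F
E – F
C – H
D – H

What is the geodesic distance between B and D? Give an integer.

One shortest route is B – F – D, which uses 2 edges, and B and D are not directly tied, so nothing shorter exists. So d(B,D) = 2.

2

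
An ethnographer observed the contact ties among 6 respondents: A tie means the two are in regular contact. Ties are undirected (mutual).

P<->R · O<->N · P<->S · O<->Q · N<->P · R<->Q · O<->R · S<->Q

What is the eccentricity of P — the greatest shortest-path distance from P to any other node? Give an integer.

2

Distances from P: N:1, O:2, Q:2, R:1, S:1.
The largest is 2 (to Q and O), so the eccentricity of P is 2.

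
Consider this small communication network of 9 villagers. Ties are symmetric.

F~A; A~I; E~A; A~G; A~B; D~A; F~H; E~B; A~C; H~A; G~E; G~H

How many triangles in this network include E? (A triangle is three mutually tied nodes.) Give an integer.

2

E's neighbors: A, B, and G.
Neighbor pairs that are themselves tied: E–A–B; E–A–G. Each forms one triangle with E, for 2 in total.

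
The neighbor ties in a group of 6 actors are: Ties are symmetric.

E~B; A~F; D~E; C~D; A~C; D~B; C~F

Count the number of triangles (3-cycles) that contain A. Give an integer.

1

A's neighbors: C and F.
Neighbor pairs that are themselves tied: A–C–F. Each forms one triangle with A, for 1 in total.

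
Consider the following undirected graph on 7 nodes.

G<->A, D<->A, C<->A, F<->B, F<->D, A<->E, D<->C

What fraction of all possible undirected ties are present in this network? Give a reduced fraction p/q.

There are 7 edges and 7 nodes, so the maximum possible is C(7,2) = 21.
Density = 7/21 = 1/3.

1/3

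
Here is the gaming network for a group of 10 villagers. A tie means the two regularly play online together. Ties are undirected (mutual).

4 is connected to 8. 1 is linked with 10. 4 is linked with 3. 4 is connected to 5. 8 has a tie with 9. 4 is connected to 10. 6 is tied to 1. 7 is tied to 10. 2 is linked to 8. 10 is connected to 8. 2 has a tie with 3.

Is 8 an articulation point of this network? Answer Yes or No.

Removing 8 leaves {1, 2, 3, 4, 5, 6, 7, and 10} with no path to {9}, so the network splits into 2 components. 8 is a cut vertex.

Yes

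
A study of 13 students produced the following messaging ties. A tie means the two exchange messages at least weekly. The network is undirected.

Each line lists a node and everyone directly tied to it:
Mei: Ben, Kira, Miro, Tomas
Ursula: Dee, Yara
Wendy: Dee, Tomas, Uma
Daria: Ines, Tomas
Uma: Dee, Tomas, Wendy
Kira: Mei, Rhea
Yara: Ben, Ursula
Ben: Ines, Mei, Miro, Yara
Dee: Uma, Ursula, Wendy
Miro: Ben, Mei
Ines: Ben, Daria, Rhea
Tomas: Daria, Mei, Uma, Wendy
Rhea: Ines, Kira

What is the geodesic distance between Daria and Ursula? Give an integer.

One shortest route is Daria – Tomas – Wendy – Dee – Ursula, which uses 4 edges, and at distance 3 from Daria we only reach {Dee, Kira, Miro, Yara}, which does not include Ursula. So d(Daria,Ursula) = 4.

4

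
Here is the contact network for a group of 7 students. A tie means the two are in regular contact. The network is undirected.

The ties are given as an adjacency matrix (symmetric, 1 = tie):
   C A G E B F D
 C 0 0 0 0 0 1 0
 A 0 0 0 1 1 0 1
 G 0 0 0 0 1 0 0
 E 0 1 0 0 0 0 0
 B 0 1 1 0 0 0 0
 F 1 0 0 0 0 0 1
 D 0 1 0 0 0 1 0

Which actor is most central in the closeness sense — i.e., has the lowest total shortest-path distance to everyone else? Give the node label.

A

Farness (sum of distances to all others) for each node — A:10, B:13, C:19, D:11, E:15, F:14, G:18.
The smallest farness is 10, for A, so A has the highest closeness.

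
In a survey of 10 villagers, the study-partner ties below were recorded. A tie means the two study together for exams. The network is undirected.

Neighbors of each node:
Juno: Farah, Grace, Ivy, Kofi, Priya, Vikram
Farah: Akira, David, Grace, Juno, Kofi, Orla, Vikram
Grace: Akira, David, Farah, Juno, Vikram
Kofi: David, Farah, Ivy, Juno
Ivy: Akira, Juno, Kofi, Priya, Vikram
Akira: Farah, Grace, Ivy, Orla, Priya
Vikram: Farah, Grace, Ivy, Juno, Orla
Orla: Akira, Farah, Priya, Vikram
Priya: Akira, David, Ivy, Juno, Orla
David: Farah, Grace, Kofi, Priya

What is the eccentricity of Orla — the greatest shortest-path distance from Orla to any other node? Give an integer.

Distances from Orla: Akira:1, David:2, Farah:1, Grace:2, Ivy:2, Juno:2, Kofi:2, Priya:1, Vikram:1.
The largest is 2 (to David, Kofi, Juno, Grace, and Ivy), so the eccentricity of Orla is 2.

2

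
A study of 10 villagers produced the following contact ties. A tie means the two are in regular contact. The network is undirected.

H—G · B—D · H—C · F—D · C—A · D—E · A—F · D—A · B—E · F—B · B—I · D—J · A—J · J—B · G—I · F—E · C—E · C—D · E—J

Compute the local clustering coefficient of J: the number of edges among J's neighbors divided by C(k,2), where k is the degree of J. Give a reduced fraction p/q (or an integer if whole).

2/3

J's neighbors: A, B, D, and E (k = 4).
Possible neighbor pairs: C(4,2) = 6. Edges among them: A–D, B–D, B–E, D–E → e = 4.
Clustering(J) = 4/6 = 2/3.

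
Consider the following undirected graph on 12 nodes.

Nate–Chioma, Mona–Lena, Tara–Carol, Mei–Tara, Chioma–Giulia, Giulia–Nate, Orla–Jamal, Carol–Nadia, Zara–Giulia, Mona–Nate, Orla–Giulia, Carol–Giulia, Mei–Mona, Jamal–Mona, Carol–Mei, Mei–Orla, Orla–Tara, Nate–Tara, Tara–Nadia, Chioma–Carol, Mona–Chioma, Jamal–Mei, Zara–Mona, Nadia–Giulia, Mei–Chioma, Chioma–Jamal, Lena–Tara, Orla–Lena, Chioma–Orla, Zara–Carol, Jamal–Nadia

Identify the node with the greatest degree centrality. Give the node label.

Chioma

Degrees — Carol:6, Chioma:7, Giulia:6, Jamal:5, Lena:3, Mei:6, Mona:6, Nadia:4, Nate:4, Orla:6, Tara:6, Zara:3.
The maximum is 7, attained only by Chioma.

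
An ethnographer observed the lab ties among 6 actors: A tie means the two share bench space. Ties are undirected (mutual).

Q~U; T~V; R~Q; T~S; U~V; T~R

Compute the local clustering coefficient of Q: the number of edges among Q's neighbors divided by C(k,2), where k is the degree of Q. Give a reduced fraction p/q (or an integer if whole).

Q's neighbors: R and U (k = 2).
Possible neighbor pairs: C(2,2) = 1. Edges among them: none → e = 0.
Clustering(Q) = 0/1.

0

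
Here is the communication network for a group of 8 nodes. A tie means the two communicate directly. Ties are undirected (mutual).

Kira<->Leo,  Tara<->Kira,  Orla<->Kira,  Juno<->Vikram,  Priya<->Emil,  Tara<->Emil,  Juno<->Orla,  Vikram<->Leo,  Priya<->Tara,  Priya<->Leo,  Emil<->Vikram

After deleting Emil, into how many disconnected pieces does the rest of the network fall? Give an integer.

1

Emil's neighbors (Priya, Tara, and Vikram) remain reachable from one another through other ties, so the rest of the network stays in one piece.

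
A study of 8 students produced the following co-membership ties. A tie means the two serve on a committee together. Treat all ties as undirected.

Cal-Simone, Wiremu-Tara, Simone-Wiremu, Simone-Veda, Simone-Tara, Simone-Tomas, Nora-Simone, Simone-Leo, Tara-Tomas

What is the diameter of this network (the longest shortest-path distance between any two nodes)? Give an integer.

2

Eccentricity of each node (its greatest distance to any other): Cal:2, Leo:2, Nora:2, Simone:1, Tara:2, Tomas:2, Veda:2, Wiremu:2.
The maximum eccentricity is 2, realized for instance by the pair Nora–Tomas via Nora – Simone – Tomas. So the diameter is 2.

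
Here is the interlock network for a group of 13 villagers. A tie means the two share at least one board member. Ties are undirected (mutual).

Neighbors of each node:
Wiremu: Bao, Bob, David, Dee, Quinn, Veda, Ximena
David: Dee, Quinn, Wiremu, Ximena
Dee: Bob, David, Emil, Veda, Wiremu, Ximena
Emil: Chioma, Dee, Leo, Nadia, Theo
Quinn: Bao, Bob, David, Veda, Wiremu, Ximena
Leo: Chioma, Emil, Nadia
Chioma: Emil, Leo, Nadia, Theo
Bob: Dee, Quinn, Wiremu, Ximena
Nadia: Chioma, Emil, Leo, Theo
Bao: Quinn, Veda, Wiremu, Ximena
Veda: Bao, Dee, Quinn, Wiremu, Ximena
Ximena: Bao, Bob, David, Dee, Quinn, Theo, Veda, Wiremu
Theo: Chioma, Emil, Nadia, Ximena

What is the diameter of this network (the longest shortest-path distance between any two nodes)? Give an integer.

Eccentricity of each node (its greatest distance to any other): Bao:4, Bob:3, Chioma:3, David:3, Dee:2, Emil:3, Leo:4, Nadia:3, Quinn:4, Theo:2, Veda:3, Wiremu:3, Ximena:3.
The maximum eccentricity is 4, realized for instance by the pair Quinn–Leo via Quinn – Ximena – Theo – Nadia – Leo. So the diameter is 4.

4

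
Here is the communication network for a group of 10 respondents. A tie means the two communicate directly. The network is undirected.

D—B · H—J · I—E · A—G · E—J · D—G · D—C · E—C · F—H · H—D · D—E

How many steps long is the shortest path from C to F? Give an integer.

One shortest route is C – D – H – F, which uses 3 edges, and at distance 2 from C we only reach {B, G, H, I, J}, which does not include F. So d(C,F) = 3.

3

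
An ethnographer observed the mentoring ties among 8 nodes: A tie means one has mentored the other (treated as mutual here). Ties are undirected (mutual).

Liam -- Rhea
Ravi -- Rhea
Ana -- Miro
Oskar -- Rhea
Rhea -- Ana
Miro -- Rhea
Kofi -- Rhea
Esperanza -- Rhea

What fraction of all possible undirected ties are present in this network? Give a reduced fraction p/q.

There are 8 edges and 8 nodes, so the maximum possible is C(8,2) = 28.
Density = 8/28 = 2/7.

2/7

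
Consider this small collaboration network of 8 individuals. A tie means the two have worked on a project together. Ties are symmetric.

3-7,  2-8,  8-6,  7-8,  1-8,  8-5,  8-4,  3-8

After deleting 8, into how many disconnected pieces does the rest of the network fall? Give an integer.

Without 8, the remaining ties split the others into: {1}; {5}; {2}; {3, 7}; {4}; {6}.
That's 6 separate components.

6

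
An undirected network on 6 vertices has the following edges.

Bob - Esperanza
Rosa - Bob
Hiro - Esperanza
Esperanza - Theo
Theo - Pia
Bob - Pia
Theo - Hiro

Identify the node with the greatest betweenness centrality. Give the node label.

Unnormalized betweenness of each node: Bob:9/2, Esperanza:3, Hiro:0, Pia:1, Rosa:0, Theo:3/2.
Bob has the largest value, 9/2, making it the main broker — the node through which the most shortest paths run.

Bob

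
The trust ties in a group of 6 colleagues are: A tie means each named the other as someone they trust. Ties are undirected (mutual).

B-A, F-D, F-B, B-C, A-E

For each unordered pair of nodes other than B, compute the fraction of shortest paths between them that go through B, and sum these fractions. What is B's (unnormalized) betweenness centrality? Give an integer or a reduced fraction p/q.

Pairs whose geodesics pass through B — D–A: 1; D–C: 1; D–E: 1; A–C: 1; A–F: 1; C–F: 1; C–E: 1; F–E: 1.
All other pairs contribute 0.
Summing the contributions gives betweenness(B) = 8.

8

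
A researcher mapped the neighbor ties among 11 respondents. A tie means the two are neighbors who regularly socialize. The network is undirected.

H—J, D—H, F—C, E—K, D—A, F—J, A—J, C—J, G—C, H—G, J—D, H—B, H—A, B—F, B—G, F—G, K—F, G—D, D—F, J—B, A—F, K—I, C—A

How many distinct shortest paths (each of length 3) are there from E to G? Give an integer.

1

The shortest distance is 3, and the only length-3 path is E–K–F–G. So there is exactly 1 shortest path.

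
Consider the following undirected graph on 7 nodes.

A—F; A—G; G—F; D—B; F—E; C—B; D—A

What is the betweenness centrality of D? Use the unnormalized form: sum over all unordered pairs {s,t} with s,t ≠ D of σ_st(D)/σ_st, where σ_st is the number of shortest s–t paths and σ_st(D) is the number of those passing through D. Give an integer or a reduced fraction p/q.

Pairs whose geodesics pass through D — E–C: 1; E–B: 1; C–A: 1; C–G: 1; C–F: 1; A–B: 1; G–B: 1; F–B: 1.
All other pairs contribute 0.
Summing the contributions gives betweenness(D) = 8.

8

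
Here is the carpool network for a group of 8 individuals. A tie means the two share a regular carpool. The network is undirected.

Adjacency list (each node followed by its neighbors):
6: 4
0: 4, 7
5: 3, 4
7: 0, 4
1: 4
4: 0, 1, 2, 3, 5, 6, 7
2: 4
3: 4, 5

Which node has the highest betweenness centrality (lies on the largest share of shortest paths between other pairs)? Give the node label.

Unnormalized betweenness of each node: 0:0, 1:0, 2:0, 3:0, 4:19, 5:0, 6:0, 7:0.
4 has the largest value, 19, making it the main broker — the node through which the most shortest paths run.

4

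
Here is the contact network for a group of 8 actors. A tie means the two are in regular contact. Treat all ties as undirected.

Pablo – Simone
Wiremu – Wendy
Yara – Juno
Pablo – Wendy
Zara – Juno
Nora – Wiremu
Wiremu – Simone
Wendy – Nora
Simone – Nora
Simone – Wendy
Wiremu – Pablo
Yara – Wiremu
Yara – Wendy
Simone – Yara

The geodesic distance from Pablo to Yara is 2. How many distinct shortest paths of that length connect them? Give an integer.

The shortest distance is 2. The length-2 paths are: Pablo–Simone–Yara; Pablo–Wendy–Yara; Pablo–Wiremu–Yara.
That gives 3 distinct shortest paths.

3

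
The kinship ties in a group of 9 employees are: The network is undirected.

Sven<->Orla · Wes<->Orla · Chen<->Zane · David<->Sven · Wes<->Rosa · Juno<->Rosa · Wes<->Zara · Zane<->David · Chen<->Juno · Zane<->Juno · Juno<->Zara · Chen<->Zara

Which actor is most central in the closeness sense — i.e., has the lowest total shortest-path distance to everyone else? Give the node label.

Farness (sum of distances to all others) for each node — Chen:15, David:17, Juno:14, Orla:17, Rosa:16, Sven:18, Wes:15, Zane:15, Zara:15.
The smallest farness is 14, for Juno, so Juno has the highest closeness.

Juno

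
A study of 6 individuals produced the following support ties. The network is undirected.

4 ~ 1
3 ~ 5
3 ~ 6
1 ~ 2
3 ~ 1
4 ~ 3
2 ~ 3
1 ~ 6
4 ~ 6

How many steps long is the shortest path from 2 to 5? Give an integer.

One shortest route is 2 – 3 – 5, which uses 2 edges, and 2 and 5 are not directly tied, so nothing shorter exists. So d(2,5) = 2.

2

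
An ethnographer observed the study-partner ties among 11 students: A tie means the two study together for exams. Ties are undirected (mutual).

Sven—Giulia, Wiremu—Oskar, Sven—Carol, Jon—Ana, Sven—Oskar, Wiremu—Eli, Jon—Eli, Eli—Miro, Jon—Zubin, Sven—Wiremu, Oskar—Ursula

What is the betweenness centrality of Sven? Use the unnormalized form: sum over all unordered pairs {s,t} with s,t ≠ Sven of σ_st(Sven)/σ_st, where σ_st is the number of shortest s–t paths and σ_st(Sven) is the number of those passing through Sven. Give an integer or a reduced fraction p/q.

Pairs whose geodesics pass through Sven — Jon–Carol: 1; Jon–Giulia: 1; Carol–Miro: 1; Carol–Giulia: 1; Carol–Ursula: 1; Carol–Oskar: 1; Carol–Eli: 1; Carol–Zubin: 1; Carol–Wiremu: 1; Carol–Ana: 1; Miro–Giulia: 1; Giulia–Ursula: 1; Giulia–Oskar: 1; Giulia–Eli: 1 … (+3 more pairs).
All other pairs contribute 0.
Summing the contributions gives betweenness(Sven) = 17.

17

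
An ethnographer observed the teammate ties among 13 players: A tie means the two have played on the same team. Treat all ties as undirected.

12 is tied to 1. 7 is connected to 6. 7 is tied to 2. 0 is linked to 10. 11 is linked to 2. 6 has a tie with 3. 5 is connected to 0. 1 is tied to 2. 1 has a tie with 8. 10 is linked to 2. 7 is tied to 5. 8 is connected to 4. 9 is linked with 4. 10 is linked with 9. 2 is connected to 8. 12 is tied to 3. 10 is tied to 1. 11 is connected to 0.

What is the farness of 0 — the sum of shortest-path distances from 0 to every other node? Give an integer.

27

Distances from 0: 1:2, 2:2, 3:4, 4:3, 5:1, 6:3, 7:2, 8:3, 9:2, 10:1, 11:1, 12:3.
Sum = 2 + 2 + 4 + 3 + 1 + 3 + 2 + 3 + 2 + 1 + 1 + 3 = 27.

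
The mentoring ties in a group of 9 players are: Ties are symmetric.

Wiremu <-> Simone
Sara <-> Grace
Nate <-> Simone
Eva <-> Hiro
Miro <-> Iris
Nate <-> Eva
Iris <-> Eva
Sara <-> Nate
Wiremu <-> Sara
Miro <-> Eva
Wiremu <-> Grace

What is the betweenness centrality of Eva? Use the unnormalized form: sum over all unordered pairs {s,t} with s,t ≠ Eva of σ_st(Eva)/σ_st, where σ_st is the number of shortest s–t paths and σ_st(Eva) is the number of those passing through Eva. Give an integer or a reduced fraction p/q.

Pairs whose geodesics pass through Eva — Simone–Miro: 1; Simone–Iris: 1; Simone–Hiro: 1; Miro–Sara: 1; Miro–Nate: 1; Miro–Hiro: 1; Miro–Grace: 1; Miro–Wiremu: 2/2; Iris–Sara: 1; Iris–Nate: 1; Iris–Hiro: 1; Iris–Grace: 1; Iris–Wiremu: 2/2; Sara–Hiro: 1 … (+3 more pairs).
All other pairs contribute 0.
Summing the contributions gives betweenness(Eva) = 17.

17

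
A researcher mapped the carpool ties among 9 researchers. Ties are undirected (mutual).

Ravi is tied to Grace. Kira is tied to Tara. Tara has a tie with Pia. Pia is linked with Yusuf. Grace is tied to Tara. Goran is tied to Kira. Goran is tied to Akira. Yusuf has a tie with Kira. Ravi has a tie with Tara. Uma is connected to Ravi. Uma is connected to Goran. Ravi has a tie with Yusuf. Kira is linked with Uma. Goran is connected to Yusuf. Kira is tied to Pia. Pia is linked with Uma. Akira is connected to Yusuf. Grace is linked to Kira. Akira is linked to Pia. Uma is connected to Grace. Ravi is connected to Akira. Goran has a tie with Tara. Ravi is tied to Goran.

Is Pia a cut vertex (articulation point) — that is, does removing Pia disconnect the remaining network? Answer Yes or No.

No

Even without Pia, every remaining node can still reach every other (the residual graph is connected), so Pia is not a cut vertex.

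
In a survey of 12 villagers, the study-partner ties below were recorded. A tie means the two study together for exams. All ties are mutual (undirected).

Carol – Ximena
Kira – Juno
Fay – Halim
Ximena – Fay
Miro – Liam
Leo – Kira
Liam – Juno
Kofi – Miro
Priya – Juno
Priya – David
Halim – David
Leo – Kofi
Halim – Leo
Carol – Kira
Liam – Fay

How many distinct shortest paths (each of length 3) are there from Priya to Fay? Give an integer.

2

The shortest distance is 3. The length-3 paths are: Priya–David–Halim–Fay; Priya–Juno–Liam–Fay.
That gives 2 distinct shortest paths.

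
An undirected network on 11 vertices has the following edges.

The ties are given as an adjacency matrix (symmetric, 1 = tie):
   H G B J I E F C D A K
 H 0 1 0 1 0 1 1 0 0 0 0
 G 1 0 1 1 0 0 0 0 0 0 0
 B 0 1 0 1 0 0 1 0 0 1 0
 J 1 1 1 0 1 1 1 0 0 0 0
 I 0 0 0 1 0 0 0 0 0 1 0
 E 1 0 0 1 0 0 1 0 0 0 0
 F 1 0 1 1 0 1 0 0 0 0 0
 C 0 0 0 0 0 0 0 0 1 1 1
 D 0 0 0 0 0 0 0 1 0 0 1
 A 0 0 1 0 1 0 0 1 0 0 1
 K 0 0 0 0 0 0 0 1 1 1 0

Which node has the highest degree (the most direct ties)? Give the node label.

J

Degrees — A:4, B:4, C:3, D:2, E:3, F:4, G:3, H:4, I:2, J:6, K:3.
The maximum is 6, attained only by J.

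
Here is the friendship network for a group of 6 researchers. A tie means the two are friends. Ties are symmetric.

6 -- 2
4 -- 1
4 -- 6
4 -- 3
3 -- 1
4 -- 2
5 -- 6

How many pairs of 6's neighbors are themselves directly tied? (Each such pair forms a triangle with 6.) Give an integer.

1

6's neighbors: 2, 4, and 5.
Neighbor pairs that are themselves tied: 6–2–4. Each forms one triangle with 6, for 1 in total.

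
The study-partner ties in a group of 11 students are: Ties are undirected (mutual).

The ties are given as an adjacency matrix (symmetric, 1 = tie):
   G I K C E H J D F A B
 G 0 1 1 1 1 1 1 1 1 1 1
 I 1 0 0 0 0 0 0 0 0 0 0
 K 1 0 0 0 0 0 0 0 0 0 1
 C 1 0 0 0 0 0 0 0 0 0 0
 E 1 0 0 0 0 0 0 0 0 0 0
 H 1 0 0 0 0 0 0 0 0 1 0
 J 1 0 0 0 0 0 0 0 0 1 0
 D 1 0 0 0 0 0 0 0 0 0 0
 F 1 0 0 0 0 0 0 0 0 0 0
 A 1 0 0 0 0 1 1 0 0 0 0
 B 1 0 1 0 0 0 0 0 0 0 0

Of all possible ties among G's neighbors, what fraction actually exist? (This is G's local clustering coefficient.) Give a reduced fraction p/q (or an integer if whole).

G's neighbors: A, B, C, D, E, F, H, I, J, and K (k = 10).
Possible neighbor pairs: C(10,2) = 45. Edges among them: A–H, A–J, B–K → e = 3.
Clustering(G) = 3/45 = 1/15.

1/15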